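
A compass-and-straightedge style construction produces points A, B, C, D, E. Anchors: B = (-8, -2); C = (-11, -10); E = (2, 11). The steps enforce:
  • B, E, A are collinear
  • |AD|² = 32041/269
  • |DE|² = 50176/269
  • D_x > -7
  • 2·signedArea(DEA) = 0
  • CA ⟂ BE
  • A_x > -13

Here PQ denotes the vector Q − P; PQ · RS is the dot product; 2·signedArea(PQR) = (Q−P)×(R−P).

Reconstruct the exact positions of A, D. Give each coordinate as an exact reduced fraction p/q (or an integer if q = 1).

1. A_x = -3492/269  [B, E, A are collinear ∩ CA ⟂ BE]
2. A_y = -2280/269  [B, E, A are collinear ∩ CA ⟂ BE]
   → A = (-3492/269, -2280/269)
3. D_x = -1702/269  [line 5239/269·x + -4030/269·y + 33852/269 = 0 ∩ |AD|² = 32041/269]
4. D_y = 47/269  [line 5239/269·x + -4030/269·y + 33852/269 = 0 ∩ |AD|² = 32041/269]
   → D = (-1702/269, 47/269)

A = (-3492/269, -2280/269)
D = (-1702/269, 47/269)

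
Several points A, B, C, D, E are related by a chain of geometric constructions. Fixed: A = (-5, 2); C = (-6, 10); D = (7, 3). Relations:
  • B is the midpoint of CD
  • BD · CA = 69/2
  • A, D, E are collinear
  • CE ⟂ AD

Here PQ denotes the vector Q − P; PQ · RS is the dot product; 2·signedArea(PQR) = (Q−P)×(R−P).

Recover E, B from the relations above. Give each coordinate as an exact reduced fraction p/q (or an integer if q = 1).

B = (1/2, 13/2)
E = (-773/145, 286/145)

1. E_x = -773/145  [A, D, E are collinear ∩ CE ⟂ AD]
2. E_y = 286/145  [A, D, E are collinear ∩ CE ⟂ AD]
   → E = (-773/145, 286/145)
3. B_x = 1/2  [B is the midpoint of CD]
4. B_y = 13/2  [B is the midpoint of CD]
   → B = (1/2, 13/2)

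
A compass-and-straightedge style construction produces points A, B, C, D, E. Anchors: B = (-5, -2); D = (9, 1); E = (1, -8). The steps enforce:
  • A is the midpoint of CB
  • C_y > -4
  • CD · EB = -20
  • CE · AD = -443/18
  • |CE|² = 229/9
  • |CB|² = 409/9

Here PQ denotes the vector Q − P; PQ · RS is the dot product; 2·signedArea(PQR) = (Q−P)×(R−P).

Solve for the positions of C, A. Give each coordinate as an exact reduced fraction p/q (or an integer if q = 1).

1. C_x = 5/3  [line 6·x + -6·y + -28 = 0 ∩ |CB|² = 409/9]
2. C_y = -3  [line 6·x + -6·y + -28 = 0 ∩ |CB|² = 409/9]
   → C = (5/3, -3)
3. A_x = -5/3  [CE · AD = -443/18 ∩ A is the midpoint of CB]
4. A_y = -5/2  [CE · AD = -443/18 ∩ A is the midpoint of CB]
   → A = (-5/3, -5/2)

A = (-5/3, -5/2)
C = (5/3, -3)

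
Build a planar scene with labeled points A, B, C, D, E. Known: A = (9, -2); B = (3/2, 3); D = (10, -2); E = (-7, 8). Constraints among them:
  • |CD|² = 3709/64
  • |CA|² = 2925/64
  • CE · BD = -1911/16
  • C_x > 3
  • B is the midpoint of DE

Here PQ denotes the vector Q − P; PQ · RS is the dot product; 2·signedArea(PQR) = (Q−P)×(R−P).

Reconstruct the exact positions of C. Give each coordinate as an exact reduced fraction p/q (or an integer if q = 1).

C = (27/8, 7/4)

1. C_x = 27/8  [line -17/2·x + 5·y + 319/16 = 0 ∩ |CA|² = 2925/64]
2. C_y = 7/4  [line -17/2·x + 5·y + 319/16 = 0 ∩ |CA|² = 2925/64]
   → C = (27/8, 7/4)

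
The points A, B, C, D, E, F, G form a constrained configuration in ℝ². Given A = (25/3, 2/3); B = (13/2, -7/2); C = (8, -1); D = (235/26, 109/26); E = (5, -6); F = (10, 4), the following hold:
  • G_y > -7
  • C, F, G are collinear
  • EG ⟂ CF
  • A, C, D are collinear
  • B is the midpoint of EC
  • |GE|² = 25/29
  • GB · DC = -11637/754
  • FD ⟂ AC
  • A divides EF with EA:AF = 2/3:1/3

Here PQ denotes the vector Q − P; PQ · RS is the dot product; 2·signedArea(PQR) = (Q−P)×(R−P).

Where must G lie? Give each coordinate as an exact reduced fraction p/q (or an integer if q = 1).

1. G_x = 170/29  [C, F, G are collinear ∩ EG ⟂ CF]
2. G_y = -184/29  [C, F, G are collinear ∩ EG ⟂ CF]
   → G = (170/29, -184/29)

G = (170/29, -184/29)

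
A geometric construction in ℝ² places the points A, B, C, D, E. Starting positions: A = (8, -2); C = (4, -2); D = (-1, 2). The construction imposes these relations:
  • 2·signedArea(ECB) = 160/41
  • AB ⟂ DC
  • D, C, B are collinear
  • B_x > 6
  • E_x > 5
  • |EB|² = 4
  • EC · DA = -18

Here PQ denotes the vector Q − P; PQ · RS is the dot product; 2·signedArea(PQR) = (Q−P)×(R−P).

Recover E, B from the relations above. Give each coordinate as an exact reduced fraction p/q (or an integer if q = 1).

1. B_x = 264/41  [D, C, B are collinear ∩ AB ⟂ DC]
2. B_y = -162/41  [D, C, B are collinear ∩ AB ⟂ DC]
   → B = (264/41, -162/41)
3. E_x = 6  [EC · DA = -18 ∩ 2·signedArea(ECB) = 160/41]
4. E_y = -2  [EC · DA = -18 ∩ 2·signedArea(ECB) = 160/41]
   → E = (6, -2)

B = (264/41, -162/41)
E = (6, -2)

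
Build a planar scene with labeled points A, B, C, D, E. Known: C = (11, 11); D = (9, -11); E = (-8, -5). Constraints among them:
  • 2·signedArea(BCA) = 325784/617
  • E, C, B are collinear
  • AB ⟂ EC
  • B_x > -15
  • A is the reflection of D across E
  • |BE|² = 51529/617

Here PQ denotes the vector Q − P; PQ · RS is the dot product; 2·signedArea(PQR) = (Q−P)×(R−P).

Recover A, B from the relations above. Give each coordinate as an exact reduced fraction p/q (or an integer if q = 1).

1. A_x = -25  [A is the reflection of D across E]
2. A_y = 1  [A is the reflection of D across E]
   → A = (-25, 1)
3. B_x = -9249/617  [E, C, B are collinear ∩ AB ⟂ EC]
4. B_y = -6717/617  [E, C, B are collinear ∩ AB ⟂ EC]
   → B = (-9249/617, -6717/617)

A = (-25, 1)
B = (-9249/617, -6717/617)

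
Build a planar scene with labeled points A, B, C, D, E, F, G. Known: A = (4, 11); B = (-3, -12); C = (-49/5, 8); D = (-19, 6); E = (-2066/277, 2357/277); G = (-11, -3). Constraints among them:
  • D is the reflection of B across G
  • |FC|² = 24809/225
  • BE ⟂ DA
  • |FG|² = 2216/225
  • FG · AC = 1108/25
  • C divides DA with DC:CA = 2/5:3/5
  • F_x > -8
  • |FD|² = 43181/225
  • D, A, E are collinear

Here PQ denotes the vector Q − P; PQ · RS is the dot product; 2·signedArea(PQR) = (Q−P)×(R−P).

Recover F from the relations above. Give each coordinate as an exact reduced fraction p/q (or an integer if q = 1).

1. F_x = -119/15  [line 69/5·x + 3·y + 2912/25 = 0 ∩ |FC|² = 24809/225]
2. F_y = -7/3  [line 69/5·x + 3·y + 2912/25 = 0 ∩ |FC|² = 24809/225]
   → F = (-119/15, -7/3)

F = (-119/15, -7/3)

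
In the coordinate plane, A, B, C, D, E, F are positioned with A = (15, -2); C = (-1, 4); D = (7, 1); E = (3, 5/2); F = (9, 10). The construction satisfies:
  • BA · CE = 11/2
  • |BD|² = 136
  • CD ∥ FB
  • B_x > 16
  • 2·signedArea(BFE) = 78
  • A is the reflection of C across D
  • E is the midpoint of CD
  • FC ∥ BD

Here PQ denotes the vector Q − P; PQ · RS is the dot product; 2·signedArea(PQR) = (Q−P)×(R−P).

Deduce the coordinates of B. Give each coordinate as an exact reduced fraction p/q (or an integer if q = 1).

B = (17, 7)

1. B_x = 17  [FC ∥ BD ∩ CD ∥ FB]
2. B_y = 7  [FC ∥ BD ∩ CD ∥ FB]
   → B = (17, 7)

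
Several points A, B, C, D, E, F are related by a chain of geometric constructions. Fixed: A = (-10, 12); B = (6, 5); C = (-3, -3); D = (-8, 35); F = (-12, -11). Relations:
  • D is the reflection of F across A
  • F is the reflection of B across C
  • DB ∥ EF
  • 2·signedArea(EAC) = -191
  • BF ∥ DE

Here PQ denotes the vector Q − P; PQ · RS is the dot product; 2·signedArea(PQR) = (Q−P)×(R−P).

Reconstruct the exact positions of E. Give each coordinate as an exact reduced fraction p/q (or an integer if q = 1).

1. E_x = -26  [DB ∥ EF ∩ BF ∥ DE]
2. E_y = 19  [DB ∥ EF ∩ BF ∥ DE]
   → E = (-26, 19)

E = (-26, 19)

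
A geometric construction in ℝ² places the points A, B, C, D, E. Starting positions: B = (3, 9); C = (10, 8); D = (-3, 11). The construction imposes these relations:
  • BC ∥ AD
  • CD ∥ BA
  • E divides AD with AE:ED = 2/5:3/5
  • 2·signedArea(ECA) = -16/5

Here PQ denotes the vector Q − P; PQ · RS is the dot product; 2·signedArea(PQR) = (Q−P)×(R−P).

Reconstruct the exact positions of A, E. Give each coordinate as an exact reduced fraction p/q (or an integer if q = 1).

A = (-10, 12)
E = (-36/5, 58/5)

1. A_x = -10  [BC ∥ AD ∩ CD ∥ BA]
2. A_y = 12  [BC ∥ AD ∩ CD ∥ BA]
   → A = (-10, 12)
3. E_x = -36/5  [E divides AD with AE:ED = 2/5:3/5]
4. E_y = 58/5  [E divides AD with AE:ED = 2/5:3/5]
   → E = (-36/5, 58/5)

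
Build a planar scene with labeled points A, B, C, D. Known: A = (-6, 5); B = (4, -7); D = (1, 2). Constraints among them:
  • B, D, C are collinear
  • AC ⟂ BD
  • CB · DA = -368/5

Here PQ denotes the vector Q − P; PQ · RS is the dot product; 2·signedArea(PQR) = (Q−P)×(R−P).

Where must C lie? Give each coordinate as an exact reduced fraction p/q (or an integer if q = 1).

C = (-3/5, 34/5)

1. C_x = -3/5  [B, D, C are collinear ∩ AC ⟂ BD]
2. C_y = 34/5  [B, D, C are collinear ∩ AC ⟂ BD]
   → C = (-3/5, 34/5)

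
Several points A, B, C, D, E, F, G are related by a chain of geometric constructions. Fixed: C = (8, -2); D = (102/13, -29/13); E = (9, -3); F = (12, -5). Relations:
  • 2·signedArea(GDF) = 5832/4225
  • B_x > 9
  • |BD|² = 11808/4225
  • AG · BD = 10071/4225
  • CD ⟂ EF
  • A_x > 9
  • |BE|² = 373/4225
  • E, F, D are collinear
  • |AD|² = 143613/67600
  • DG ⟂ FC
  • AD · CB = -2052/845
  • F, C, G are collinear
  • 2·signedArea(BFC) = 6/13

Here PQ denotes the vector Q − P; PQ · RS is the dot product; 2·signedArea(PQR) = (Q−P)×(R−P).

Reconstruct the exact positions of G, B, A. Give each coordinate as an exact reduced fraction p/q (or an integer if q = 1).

A = (11793/1300, -151/50)
B = (3018/325, -77/25)
G = (2604/325, -653/325)

1. G_x = 2604/325  [F, C, G are collinear ∩ DG ⟂ FC]
2. G_y = -653/325  [F, C, G are collinear ∩ DG ⟂ FC]
   → G = (2604/325, -653/325)
3. B_x = 3018/325  [line -3·x + -4·y + 202/13 = 0 ∩ |BD|² = 11808/4225]
4. B_y = -77/25  [line -3·x + -4·y + 202/13 = 0 ∩ |BD|² = 11808/4225]
   → B = (3018/325, -77/25)
5. A_x = 11793/1300  [AG · BD = 10071/4225 ∩ AD · CB = -2052/845]
6. A_y = -151/50  [AG · BD = 10071/4225 ∩ AD · CB = -2052/845]
   → A = (11793/1300, -151/50)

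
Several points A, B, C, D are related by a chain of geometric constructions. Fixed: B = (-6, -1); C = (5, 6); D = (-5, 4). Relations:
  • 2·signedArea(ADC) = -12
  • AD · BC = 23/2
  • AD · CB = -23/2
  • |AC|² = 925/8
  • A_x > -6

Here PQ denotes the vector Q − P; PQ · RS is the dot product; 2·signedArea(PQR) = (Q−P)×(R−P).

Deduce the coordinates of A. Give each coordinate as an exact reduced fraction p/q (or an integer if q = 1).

1. A_x = -21/4  [2·signedArea(ADC) = -12 ∩ AD · CB = -23/2]
2. A_y = 11/4  [2·signedArea(ADC) = -12 ∩ AD · CB = -23/2]
   → A = (-21/4, 11/4)

A = (-21/4, 11/4)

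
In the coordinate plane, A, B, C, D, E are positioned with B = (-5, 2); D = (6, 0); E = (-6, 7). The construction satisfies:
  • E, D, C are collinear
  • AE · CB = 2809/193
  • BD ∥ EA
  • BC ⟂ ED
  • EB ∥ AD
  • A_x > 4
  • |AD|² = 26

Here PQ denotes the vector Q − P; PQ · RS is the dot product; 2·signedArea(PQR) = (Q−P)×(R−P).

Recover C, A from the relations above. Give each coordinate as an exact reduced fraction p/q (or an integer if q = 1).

1. C_x = -594/193  [E, D, C are collinear ∩ BC ⟂ ED]
2. C_y = 1022/193  [E, D, C are collinear ∩ BC ⟂ ED]
   → C = (-594/193, 1022/193)
3. A_x = 5  [EB ∥ AD ∩ BD ∥ EA]
4. A_y = 5  [EB ∥ AD ∩ BD ∥ EA]
   → A = (5, 5)

A = (5, 5)
C = (-594/193, 1022/193)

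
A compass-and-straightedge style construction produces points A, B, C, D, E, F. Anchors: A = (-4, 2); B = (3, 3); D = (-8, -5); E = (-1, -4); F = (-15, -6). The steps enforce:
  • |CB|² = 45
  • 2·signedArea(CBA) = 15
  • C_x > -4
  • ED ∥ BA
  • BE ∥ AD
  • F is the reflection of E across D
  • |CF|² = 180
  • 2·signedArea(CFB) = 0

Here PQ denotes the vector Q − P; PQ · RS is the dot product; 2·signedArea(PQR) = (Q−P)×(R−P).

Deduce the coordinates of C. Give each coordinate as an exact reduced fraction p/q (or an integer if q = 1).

C = (-3, 0)

1. C_x = -3  [2·signedArea(CFB) = 0 ∩ 2·signedArea(CBA) = 15]
2. C_y = 0  [2·signedArea(CFB) = 0 ∩ 2·signedArea(CBA) = 15]
   → C = (-3, 0)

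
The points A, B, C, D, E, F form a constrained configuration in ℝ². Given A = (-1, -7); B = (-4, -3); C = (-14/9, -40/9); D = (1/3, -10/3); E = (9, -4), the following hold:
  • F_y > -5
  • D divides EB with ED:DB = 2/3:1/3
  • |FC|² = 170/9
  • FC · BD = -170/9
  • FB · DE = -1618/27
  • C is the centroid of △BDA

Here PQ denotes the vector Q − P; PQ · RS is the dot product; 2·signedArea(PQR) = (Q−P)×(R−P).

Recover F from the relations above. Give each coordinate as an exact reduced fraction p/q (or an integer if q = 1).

F = (25/9, -43/9)

1. F_x = 25/9  [line -13/3·x + 1/3·y + 368/27 = 0 ∩ |FC|² = 170/9]
2. F_y = -43/9  [line -13/3·x + 1/3·y + 368/27 = 0 ∩ |FC|² = 170/9]
   → F = (25/9, -43/9)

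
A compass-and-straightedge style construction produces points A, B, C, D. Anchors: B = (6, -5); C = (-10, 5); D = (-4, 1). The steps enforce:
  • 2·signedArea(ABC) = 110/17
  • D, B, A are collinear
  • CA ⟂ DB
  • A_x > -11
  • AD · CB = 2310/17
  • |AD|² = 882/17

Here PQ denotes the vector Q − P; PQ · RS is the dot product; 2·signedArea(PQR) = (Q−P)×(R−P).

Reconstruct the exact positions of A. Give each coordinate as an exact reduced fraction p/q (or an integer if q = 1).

A = (-173/17, 80/17)

1. A_x = -173/17  [D, B, A are collinear ∩ CA ⟂ DB]
2. A_y = 80/17  [D, B, A are collinear ∩ CA ⟂ DB]
   → A = (-173/17, 80/17)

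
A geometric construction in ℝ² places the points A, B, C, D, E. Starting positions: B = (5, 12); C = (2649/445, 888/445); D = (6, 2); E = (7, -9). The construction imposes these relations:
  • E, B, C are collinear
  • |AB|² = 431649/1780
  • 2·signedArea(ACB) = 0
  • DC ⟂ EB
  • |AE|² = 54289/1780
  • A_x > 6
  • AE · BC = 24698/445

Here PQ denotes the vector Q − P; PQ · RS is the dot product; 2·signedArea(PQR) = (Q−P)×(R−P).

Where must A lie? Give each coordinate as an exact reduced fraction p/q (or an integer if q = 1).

1. A_x = 2882/445  [2·signedArea(ACB) = 0 ∩ AE · BC = 24698/445]
2. A_y = -3117/890  [2·signedArea(ACB) = 0 ∩ AE · BC = 24698/445]
   → A = (2882/445, -3117/890)

A = (2882/445, -3117/890)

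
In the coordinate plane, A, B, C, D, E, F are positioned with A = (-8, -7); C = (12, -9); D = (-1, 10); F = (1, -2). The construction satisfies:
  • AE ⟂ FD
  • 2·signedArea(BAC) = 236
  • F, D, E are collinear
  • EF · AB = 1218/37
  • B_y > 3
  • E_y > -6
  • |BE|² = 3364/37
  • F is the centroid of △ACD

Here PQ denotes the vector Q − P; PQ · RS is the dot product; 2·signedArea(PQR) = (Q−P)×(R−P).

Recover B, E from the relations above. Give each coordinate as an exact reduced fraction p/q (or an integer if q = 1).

1. E_x = 58/37  [F, D, E are collinear ∩ AE ⟂ FD]
2. E_y = -200/37  [F, D, E are collinear ∩ AE ⟂ FD]
   → E = (58/37, -200/37)
3. B_x = 0  [2·signedArea(BAC) = 236 ∩ EF · AB = 1218/37]
4. B_y = 4  [2·signedArea(BAC) = 236 ∩ EF · AB = 1218/37]
   → B = (0, 4)

B = (0, 4)
E = (58/37, -200/37)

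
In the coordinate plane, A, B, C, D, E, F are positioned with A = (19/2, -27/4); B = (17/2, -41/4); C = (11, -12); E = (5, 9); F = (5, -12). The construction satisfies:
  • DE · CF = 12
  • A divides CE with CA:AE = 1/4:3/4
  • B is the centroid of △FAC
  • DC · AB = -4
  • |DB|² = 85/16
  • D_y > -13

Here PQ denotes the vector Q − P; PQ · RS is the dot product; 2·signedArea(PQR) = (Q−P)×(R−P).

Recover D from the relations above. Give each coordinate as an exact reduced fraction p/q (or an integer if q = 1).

1. D_x = 7  [DE · CF = 12 ∩ DC · AB = -4]
2. D_y = -12  [DE · CF = 12 ∩ DC · AB = -4]
   → D = (7, -12)

D = (7, -12)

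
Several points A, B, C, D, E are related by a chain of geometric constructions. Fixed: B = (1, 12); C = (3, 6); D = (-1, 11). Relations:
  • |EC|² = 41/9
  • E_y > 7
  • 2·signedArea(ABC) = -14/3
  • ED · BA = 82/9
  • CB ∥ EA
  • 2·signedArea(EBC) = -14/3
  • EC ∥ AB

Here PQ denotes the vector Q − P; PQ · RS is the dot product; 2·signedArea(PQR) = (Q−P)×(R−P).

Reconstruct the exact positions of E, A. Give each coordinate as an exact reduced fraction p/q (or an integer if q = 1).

1. E_x = 5/3  [line 6·x + 2·y + -76/3 = 0 ∩ |EC|² = 41/9]
2. E_y = 23/3  [line 6·x + 2·y + -76/3 = 0 ∩ |EC|² = 41/9]
   → E = (5/3, 23/3)
3. A_x = -1/3  [ED · BA = 82/9 ∩ EC ∥ AB]
4. A_y = 41/3  [ED · BA = 82/9 ∩ EC ∥ AB]
   → A = (-1/3, 41/3)

A = (-1/3, 41/3)
E = (5/3, 23/3)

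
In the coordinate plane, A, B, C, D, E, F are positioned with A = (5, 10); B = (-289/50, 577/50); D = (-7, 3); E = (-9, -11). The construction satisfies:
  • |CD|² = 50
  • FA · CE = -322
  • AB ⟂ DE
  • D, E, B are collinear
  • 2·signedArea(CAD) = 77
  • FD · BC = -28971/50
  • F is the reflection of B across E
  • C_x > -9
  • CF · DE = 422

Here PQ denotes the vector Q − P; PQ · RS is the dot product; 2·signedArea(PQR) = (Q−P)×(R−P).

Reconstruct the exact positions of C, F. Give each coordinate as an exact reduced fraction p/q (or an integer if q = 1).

C = (-8, -4)
F = (-611/50, -1677/50)

1. F_x = -611/50  [F is the reflection of B across E]
2. F_y = -1677/50  [F is the reflection of B across E]
   → F = (-611/50, -1677/50)
3. C_x = -8  [2·signedArea(CAD) = 77 ∩ FD · BC = -28971/50]
4. C_y = -4  [2·signedArea(CAD) = 77 ∩ FD · BC = -28971/50]
   → C = (-8, -4)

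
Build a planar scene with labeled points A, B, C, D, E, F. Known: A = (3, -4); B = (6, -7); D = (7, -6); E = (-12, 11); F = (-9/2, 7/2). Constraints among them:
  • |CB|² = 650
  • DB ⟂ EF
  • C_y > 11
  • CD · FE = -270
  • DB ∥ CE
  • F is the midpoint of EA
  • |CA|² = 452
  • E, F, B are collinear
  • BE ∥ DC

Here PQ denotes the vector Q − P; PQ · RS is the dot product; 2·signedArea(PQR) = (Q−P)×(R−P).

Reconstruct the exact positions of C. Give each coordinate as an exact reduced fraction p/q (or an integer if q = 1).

1. C_x = -11  [DB ∥ CE ∩ BE ∥ DC]
2. C_y = 12  [DB ∥ CE ∩ BE ∥ DC]
   → C = (-11, 12)

C = (-11, 12)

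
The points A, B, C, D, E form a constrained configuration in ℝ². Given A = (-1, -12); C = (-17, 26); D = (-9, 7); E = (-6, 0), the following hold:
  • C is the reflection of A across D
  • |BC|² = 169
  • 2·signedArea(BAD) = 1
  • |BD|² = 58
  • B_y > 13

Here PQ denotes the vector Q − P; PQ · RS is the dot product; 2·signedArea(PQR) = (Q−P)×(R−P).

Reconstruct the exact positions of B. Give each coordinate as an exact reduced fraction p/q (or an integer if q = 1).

B = (-12, 14)

1. B_x = -12  [line -19·x + -8·y + -116 = 0 ∩ |BD|² = 58]
2. B_y = 14  [line -19·x + -8·y + -116 = 0 ∩ |BD|² = 58]
   → B = (-12, 14)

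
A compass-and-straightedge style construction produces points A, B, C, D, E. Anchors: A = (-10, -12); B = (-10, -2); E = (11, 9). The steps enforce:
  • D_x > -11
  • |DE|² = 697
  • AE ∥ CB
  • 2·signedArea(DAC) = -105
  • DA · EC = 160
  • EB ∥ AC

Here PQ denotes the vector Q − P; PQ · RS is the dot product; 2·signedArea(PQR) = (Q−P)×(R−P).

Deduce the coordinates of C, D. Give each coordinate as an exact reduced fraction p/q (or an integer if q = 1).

1. C_x = -31  [AE ∥ CB ∩ EB ∥ AC]
2. C_y = -23  [AE ∥ CB ∩ EB ∥ AC]
   → C = (-31, -23)
3. D_x = -10  [DA · EC = 160 ∩ 2·signedArea(DAC) = -105]
4. D_y = -7  [DA · EC = 160 ∩ 2·signedArea(DAC) = -105]
   → D = (-10, -7)

C = (-31, -23)
D = (-10, -7)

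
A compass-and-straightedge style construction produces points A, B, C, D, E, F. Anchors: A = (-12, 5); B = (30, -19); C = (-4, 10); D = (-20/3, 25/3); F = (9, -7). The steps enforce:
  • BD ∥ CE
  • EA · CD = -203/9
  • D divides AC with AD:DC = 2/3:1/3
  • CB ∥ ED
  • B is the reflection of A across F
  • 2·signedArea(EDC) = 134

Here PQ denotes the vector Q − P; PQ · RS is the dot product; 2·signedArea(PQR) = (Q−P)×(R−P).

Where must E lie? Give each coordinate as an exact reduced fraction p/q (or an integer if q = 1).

E = (-122/3, 112/3)

1. E_x = -122/3  [CB ∥ ED ∩ BD ∥ CE]
2. E_y = 112/3  [CB ∥ ED ∩ BD ∥ CE]
   → E = (-122/3, 112/3)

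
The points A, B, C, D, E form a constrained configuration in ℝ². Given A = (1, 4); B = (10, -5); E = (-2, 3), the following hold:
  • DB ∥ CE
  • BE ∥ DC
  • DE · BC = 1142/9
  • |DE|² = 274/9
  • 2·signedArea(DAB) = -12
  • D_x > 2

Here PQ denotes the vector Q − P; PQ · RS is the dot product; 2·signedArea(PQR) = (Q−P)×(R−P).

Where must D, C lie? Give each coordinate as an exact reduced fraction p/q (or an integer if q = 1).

1. D_x = 3  [line 9·x + 9·y + -33 = 0 ∩ |DE|² = 274/9]
2. D_y = 2/3  [line 9·x + 9·y + -33 = 0 ∩ |DE|² = 274/9]
   → D = (3, 2/3)
3. C_x = -9  [DE · BC = 1142/9 ∩ DB ∥ CE]
4. C_y = 26/3  [DE · BC = 1142/9 ∩ DB ∥ CE]
   → C = (-9, 26/3)

C = (-9, 26/3)
D = (3, 2/3)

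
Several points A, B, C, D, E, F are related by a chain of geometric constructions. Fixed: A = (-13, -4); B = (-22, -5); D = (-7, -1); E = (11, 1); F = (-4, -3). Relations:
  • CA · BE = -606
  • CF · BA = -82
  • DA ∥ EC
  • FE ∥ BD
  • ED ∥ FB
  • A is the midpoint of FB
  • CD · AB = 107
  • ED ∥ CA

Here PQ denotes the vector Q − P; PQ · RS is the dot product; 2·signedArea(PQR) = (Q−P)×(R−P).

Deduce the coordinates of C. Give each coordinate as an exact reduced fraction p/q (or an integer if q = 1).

C = (5, -2)

1. C_x = 5  [ED ∥ CA ∩ DA ∥ EC]
2. C_y = -2  [ED ∥ CA ∩ DA ∥ EC]
   → C = (5, -2)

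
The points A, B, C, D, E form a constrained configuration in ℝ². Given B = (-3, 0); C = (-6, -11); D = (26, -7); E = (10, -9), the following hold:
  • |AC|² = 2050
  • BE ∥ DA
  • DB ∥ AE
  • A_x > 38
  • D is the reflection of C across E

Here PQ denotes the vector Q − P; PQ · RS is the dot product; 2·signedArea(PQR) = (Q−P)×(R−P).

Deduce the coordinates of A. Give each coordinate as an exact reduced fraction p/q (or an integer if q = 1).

A = (39, -16)

1. A_x = 39  [DB ∥ AE ∩ BE ∥ DA]
2. A_y = -16  [DB ∥ AE ∩ BE ∥ DA]
   → A = (39, -16)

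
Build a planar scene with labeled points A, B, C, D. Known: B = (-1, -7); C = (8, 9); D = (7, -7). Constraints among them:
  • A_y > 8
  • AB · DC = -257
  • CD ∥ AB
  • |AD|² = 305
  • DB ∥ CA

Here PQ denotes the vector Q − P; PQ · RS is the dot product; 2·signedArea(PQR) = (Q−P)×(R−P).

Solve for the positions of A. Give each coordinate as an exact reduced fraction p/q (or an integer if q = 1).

1. A_x = 0  [CD ∥ AB ∩ DB ∥ CA]
2. A_y = 9  [CD ∥ AB ∩ DB ∥ CA]
   → A = (0, 9)

A = (0, 9)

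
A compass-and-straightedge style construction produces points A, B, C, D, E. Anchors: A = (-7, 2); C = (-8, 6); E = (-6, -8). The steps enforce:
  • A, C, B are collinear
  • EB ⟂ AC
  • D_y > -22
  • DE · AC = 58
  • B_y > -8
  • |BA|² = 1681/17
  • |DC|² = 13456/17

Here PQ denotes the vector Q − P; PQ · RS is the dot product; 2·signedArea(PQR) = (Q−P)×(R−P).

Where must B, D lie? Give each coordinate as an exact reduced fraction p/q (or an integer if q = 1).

1. B_x = -78/17  [A, C, B are collinear ∩ EB ⟂ AC]
2. B_y = -130/17  [A, C, B are collinear ∩ EB ⟂ AC]
   → B = (-78/17, -130/17)
3. D_x = -20/17  [line 1·x + -4·y + -84 = 0 ∩ |DC|² = 13456/17]
4. D_y = -362/17  [line 1·x + -4·y + -84 = 0 ∩ |DC|² = 13456/17]
   → D = (-20/17, -362/17)

B = (-78/17, -130/17)
D = (-20/17, -362/17)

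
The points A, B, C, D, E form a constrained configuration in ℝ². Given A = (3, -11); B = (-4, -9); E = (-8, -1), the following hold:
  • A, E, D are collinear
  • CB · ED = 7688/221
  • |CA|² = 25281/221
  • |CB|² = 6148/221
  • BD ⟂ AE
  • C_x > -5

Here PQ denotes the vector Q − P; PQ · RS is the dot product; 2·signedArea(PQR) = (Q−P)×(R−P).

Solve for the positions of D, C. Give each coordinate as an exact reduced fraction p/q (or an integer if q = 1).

C = (-1086/221, -841/221)
D = (-404/221, -1461/221)

1. D_x = -404/221  [A, E, D are collinear ∩ BD ⟂ AE]
2. D_y = -1461/221  [A, E, D are collinear ∩ BD ⟂ AE]
   → D = (-404/221, -1461/221)
3. C_x = -1086/221  [line -1364/221·x + 1240/221·y + -1984/221 = 0 ∩ |CB|² = 6148/221]
4. C_y = -841/221  [line -1364/221·x + 1240/221·y + -1984/221 = 0 ∩ |CB|² = 6148/221]
   → C = (-1086/221, -841/221)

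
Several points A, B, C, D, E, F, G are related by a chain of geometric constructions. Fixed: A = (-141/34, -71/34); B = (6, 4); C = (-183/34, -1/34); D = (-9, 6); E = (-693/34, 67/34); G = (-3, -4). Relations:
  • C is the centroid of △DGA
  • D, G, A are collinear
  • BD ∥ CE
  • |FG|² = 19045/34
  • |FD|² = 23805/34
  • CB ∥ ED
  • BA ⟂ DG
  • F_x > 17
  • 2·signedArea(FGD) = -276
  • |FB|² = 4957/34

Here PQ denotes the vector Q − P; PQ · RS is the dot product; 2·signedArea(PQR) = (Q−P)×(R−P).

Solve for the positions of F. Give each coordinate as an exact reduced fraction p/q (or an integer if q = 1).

1. F_x = 591/34  [line -10·x + -6·y + 222 = 0 ∩ |FD|² = 23805/34]
2. F_y = 273/34  [line -10·x + -6·y + 222 = 0 ∩ |FD|² = 23805/34]
   → F = (591/34, 273/34)

F = (591/34, 273/34)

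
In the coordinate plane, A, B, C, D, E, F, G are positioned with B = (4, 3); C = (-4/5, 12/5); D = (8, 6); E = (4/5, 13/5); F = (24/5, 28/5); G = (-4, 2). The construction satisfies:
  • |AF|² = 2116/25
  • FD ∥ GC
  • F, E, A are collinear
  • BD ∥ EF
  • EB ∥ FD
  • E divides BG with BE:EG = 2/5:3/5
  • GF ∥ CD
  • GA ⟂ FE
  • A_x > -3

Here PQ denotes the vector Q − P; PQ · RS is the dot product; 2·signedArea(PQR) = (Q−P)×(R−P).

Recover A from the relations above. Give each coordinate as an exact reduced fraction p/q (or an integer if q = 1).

A = (-64/25, 2/25)

1. A_x = -64/25  [F, E, A are collinear ∩ GA ⟂ FE]
2. A_y = 2/25  [F, E, A are collinear ∩ GA ⟂ FE]
   → A = (-64/25, 2/25)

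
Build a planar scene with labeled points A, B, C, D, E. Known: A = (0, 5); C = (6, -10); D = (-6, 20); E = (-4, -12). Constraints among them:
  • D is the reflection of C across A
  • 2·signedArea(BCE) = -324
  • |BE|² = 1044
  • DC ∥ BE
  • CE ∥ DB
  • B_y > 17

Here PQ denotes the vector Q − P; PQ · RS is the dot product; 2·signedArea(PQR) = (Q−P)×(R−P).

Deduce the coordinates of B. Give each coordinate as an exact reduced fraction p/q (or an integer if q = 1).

B = (-16, 18)

1. B_x = -16  [DC ∥ BE ∩ CE ∥ DB]
2. B_y = 18  [DC ∥ BE ∩ CE ∥ DB]
   → B = (-16, 18)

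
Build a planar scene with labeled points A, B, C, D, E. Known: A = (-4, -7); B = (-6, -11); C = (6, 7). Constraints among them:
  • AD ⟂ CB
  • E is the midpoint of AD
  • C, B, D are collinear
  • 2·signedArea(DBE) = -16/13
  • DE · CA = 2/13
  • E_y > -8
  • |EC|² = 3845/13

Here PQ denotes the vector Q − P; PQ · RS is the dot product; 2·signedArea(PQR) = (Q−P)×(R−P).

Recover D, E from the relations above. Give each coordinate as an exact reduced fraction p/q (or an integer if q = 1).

1. D_x = -46/13  [C, B, D are collinear ∩ AD ⟂ CB]
2. D_y = -95/13  [C, B, D are collinear ∩ AD ⟂ CB]
   → D = (-46/13, -95/13)
3. E_x = -49/13  [E is the midpoint of AD]
4. E_y = -93/13  [E is the midpoint of AD]
   → E = (-49/13, -93/13)

D = (-46/13, -95/13)
E = (-49/13, -93/13)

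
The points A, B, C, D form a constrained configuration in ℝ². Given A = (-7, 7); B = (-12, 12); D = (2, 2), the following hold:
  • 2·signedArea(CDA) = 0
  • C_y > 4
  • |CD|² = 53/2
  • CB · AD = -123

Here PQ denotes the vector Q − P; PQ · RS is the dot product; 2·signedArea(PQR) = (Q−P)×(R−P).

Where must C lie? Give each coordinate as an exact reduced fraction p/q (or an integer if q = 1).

C = (-5/2, 9/2)

1. C_x = -5/2  [2·signedArea(CDA) = 0 ∩ CB · AD = -123]
2. C_y = 9/2  [2·signedArea(CDA) = 0 ∩ CB · AD = -123]
   → C = (-5/2, 9/2)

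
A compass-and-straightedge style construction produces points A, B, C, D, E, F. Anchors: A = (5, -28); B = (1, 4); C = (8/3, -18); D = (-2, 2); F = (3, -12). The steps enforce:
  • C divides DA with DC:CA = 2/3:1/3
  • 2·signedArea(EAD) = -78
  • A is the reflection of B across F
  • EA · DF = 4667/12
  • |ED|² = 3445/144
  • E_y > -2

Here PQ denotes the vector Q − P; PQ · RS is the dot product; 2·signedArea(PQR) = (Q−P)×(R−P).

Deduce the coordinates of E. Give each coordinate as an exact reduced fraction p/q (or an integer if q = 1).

E = (17/12, -3/2)

1. E_x = 17/12  [2·signedArea(EAD) = -78 ∩ EA · DF = 4667/12]
2. E_y = -3/2  [2·signedArea(EAD) = -78 ∩ EA · DF = 4667/12]
   → E = (17/12, -3/2)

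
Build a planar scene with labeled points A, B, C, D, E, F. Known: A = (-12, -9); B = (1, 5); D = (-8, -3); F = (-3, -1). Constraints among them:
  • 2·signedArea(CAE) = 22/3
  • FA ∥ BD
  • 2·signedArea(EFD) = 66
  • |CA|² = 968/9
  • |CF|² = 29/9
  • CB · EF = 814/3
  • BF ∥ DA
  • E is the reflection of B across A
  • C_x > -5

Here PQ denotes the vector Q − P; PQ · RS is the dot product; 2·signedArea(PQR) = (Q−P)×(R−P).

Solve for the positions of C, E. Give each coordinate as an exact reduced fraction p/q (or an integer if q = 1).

1. E_x = -25  [E is the reflection of B across A]
2. E_y = -23  [E is the reflection of B across A]
   → E = (-25, -23)
3. C_x = -14/3  [CB · EF = 814/3 ∩ 2·signedArea(CAE) = 22/3]
4. C_y = -5/3  [CB · EF = 814/3 ∩ 2·signedArea(CAE) = 22/3]
   → C = (-14/3, -5/3)

C = (-14/3, -5/3)
E = (-25, -23)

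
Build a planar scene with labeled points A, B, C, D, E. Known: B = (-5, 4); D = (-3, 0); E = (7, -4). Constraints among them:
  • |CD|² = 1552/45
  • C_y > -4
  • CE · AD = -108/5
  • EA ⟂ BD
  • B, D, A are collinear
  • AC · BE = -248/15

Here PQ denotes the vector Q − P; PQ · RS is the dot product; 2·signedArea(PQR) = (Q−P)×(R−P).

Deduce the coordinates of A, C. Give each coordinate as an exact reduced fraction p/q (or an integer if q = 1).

A = (3/5, -36/5)
C = (23/15, -56/15)

1. A_x = 3/5  [B, D, A are collinear ∩ EA ⟂ BD]
2. A_y = -36/5  [B, D, A are collinear ∩ EA ⟂ BD]
   → A = (3/5, -36/5)
3. C_x = 23/15  [CE · AD = -108/5 ∩ AC · BE = -248/15]
4. C_y = -56/15  [CE · AD = -108/5 ∩ AC · BE = -248/15]
   → C = (23/15, -56/15)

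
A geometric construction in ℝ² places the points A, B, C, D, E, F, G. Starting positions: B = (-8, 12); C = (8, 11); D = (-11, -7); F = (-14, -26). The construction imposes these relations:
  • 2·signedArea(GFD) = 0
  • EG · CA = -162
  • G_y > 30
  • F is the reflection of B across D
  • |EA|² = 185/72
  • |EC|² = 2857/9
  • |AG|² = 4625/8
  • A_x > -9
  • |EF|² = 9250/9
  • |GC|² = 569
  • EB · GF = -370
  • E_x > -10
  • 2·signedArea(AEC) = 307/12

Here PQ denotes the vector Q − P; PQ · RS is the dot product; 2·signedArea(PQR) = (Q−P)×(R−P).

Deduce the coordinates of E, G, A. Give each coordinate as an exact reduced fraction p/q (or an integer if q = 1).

1. G_x = -5  [line -19·x + 3·y + -188 = 0 ∩ |GC|² = 569]
2. G_y = 31  [line -19·x + 3·y + -188 = 0 ∩ |GC|² = 569]
   → G = (-5, 31)
3. E_x = -9  [line 9·x + 57·y + -242 = 0 ∩ |EF|² = 9250/9]
4. E_y = 17/3  [line 9·x + 57·y + -242 = 0 ∩ |EF|² = 9250/9]
   → E = (-9, 17/3)
5. A_x = -35/4  [2·signedArea(AEC) = 307/12 ∩ EG · CA = -162]
6. A_y = 29/4  [2·signedArea(AEC) = 307/12 ∩ EG · CA = -162]
   → A = (-35/4, 29/4)

A = (-35/4, 29/4)
E = (-9, 17/3)
G = (-5, 31)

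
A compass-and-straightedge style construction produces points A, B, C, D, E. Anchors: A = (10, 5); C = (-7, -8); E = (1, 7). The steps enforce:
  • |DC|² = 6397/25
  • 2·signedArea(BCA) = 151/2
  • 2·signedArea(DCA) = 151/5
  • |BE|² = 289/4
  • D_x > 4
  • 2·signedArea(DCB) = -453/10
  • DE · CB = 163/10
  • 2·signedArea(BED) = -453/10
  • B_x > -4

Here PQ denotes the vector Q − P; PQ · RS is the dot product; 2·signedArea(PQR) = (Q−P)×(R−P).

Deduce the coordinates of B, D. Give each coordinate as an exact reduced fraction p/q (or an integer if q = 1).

B = (-3, -1/2)
D = (24/5, 14/5)

1. D_x = 24/5  [line -13·x + 17·y + 74/5 = 0 ∩ |DC|² = 6397/25]
2. D_y = 14/5  [line -13·x + 17·y + 74/5 = 0 ∩ |DC|² = 6397/25]
   → D = (24/5, 14/5)
3. B_x = -3  [2·signedArea(BED) = -453/10 ∩ 2·signedArea(DCB) = -453/10]
4. B_y = -1/2  [2·signedArea(BED) = -453/10 ∩ 2·signedArea(DCB) = -453/10]
   → B = (-3, -1/2)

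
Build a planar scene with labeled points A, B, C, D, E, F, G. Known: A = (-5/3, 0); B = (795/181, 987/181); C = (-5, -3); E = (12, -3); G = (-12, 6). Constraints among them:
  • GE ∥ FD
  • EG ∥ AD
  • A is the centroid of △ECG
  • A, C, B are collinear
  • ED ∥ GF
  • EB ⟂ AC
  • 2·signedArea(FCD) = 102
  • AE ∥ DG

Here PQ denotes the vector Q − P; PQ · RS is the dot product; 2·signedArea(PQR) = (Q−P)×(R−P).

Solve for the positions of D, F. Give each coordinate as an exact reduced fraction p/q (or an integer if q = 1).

1. D_x = -77/3  [AE ∥ DG ∩ EG ∥ AD]
2. D_y = 9  [AE ∥ DG ∩ EG ∥ AD]
   → D = (-77/3, 9)
3. F_x = -149/3  [GE ∥ FD ∩ ED ∥ GF]
4. F_y = 18  [GE ∥ FD ∩ ED ∥ GF]
   → F = (-149/3, 18)

D = (-77/3, 9)
F = (-149/3, 18)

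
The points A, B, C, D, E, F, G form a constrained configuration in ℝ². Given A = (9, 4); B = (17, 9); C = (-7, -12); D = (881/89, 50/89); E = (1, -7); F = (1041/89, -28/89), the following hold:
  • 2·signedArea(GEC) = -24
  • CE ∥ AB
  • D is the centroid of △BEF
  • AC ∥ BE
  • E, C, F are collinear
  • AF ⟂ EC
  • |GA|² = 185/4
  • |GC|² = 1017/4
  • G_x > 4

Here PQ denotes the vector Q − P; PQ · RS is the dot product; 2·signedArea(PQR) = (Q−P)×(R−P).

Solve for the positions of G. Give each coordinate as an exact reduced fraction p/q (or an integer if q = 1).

G = (5, -3/2)

1. G_x = 5  [line 5·x + -8·y + -37 = 0 ∩ |GC|² = 1017/4]
2. G_y = -3/2  [line 5·x + -8·y + -37 = 0 ∩ |GC|² = 1017/4]
   → G = (5, -3/2)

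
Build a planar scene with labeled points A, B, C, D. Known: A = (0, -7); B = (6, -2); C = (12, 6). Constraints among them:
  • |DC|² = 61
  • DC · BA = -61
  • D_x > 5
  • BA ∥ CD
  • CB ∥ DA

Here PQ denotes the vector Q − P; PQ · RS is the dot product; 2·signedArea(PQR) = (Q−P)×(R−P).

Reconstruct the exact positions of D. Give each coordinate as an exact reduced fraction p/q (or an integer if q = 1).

D = (6, 1)

1. D_x = 6  [CB ∥ DA ∩ BA ∥ CD]
2. D_y = 1  [CB ∥ DA ∩ BA ∥ CD]
   → D = (6, 1)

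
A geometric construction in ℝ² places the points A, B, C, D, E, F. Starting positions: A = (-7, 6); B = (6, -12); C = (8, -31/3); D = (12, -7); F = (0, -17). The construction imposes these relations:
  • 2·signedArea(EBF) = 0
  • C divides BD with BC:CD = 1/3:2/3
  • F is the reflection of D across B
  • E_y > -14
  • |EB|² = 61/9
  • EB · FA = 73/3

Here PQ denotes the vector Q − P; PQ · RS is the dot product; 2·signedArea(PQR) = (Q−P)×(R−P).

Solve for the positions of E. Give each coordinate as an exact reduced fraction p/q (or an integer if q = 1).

E = (4, -41/3)

1. E_x = 4  [2·signedArea(EBF) = 0 ∩ EB · FA = 73/3]
2. E_y = -41/3  [2·signedArea(EBF) = 0 ∩ EB · FA = 73/3]
   → E = (4, -41/3)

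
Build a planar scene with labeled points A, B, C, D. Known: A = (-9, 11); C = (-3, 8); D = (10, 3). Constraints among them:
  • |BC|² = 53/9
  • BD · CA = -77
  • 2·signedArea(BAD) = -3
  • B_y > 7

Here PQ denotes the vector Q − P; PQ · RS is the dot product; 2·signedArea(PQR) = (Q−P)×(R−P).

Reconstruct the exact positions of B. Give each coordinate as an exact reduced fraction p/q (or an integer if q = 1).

B = (-2/3, 22/3)

1. B_x = -2/3  [BD · CA = -77 ∩ 2·signedArea(BAD) = -3]
2. B_y = 22/3  [BD · CA = -77 ∩ 2·signedArea(BAD) = -3]
   → B = (-2/3, 22/3)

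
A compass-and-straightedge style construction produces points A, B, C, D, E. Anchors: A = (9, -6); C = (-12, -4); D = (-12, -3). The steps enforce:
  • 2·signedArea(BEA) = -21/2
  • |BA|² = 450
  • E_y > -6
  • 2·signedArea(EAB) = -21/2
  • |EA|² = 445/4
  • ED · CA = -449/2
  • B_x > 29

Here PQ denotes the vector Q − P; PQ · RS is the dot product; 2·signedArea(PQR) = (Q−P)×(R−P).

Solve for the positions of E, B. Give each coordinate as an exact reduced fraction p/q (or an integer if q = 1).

1. E_x = -3/2  [line -21·x + 2·y + -43/2 = 0 ∩ |EA|² = 445/4]
2. E_y = -5  [line -21·x + 2·y + -43/2 = 0 ∩ |EA|² = 445/4]
   → E = (-3/2, -5)
3. B_x = 30  [line 1·x + 21/2·y + 129/2 = 0 ∩ |BA|² = 450]
4. B_y = -9  [line 1·x + 21/2·y + 129/2 = 0 ∩ |BA|² = 450]
   → B = (30, -9)

B = (30, -9)
E = (-3/2, -5)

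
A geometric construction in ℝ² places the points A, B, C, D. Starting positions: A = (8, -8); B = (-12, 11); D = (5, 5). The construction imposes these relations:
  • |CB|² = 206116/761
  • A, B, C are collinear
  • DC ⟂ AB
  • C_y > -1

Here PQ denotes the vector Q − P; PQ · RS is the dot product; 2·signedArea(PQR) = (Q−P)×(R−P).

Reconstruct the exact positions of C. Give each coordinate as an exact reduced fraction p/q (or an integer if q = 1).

C = (-52/761, -255/761)

1. C_x = -52/761  [A, B, C are collinear ∩ DC ⟂ AB]
2. C_y = -255/761  [A, B, C are collinear ∩ DC ⟂ AB]
   → C = (-52/761, -255/761)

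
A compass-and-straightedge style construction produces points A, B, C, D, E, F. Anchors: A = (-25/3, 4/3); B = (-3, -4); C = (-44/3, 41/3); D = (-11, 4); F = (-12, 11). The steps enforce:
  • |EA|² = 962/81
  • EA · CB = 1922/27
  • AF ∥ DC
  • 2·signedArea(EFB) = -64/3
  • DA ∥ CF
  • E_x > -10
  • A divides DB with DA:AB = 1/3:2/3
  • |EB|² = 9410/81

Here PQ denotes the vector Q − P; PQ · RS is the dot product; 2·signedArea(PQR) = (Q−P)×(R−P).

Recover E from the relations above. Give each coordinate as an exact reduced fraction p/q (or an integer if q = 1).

1. E_x = -86/9  [2·signedArea(EFB) = -64/3 ∩ EA · CB = 1922/27]
2. E_y = 41/9  [2·signedArea(EFB) = -64/3 ∩ EA · CB = 1922/27]
   → E = (-86/9, 41/9)

E = (-86/9, 41/9)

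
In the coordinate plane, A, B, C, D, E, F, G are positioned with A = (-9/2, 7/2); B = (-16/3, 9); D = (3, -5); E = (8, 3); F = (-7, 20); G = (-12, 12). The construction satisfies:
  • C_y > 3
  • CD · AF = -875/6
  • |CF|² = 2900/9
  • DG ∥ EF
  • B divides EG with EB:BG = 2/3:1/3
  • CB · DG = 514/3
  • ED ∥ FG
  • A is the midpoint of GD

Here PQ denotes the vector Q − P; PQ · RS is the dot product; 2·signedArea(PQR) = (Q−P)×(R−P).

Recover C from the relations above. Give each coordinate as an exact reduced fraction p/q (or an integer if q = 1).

1. C_x = -1/3  [CD · AF = -875/6 ∩ CB · DG = 514/3]
2. C_y = 10/3  [CD · AF = -875/6 ∩ CB · DG = 514/3]
   → C = (-1/3, 10/3)

C = (-1/3, 10/3)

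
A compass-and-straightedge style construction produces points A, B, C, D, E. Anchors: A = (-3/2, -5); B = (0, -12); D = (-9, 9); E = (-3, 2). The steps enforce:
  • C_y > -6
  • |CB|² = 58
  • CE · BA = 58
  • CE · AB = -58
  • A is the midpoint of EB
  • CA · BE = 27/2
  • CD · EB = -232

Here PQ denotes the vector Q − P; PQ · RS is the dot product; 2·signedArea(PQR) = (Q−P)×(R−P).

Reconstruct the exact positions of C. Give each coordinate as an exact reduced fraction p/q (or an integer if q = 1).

1. C_x = 3  [line -3·x + 14·y + 79 = 0 ∩ |CB|² = 58]
2. C_y = -5  [line -3·x + 14·y + 79 = 0 ∩ |CB|² = 58]
   → C = (3, -5)

C = (3, -5)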